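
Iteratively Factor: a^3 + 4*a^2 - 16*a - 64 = (a + 4)*(a^2 - 16) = (a - 4)*(a + 4)*(a + 4)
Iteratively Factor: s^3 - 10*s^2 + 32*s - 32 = (s - 4)*(s^2 - 6*s + 8) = (s - 4)*(s - 2)*(s - 4)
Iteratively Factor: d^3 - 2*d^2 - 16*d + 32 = (d + 4)*(d^2 - 6*d + 8) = (d - 2)*(d + 4)*(d - 4)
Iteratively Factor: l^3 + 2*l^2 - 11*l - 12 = (l - 3)*(l^2 + 5*l + 4) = (l - 3)*(l + 4)*(l + 1)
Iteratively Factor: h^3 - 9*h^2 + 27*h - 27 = (h - 3)*(h^2 - 6*h + 9) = (h - 3)^2*(h - 3)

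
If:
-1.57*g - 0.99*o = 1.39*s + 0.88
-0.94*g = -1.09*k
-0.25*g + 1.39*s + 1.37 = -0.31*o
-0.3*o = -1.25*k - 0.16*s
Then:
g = 0.20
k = 0.17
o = 0.19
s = -0.99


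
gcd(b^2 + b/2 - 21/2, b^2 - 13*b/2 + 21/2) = b - 3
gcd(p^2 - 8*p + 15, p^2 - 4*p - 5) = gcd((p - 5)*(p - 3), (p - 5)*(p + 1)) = p - 5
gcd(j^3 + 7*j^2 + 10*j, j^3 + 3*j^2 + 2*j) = j^2 + 2*j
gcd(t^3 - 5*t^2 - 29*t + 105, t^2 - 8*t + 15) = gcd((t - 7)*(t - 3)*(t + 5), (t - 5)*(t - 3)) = t - 3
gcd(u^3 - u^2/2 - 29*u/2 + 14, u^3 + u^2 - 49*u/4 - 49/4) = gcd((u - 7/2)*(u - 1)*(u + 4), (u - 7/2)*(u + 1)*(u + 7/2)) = u - 7/2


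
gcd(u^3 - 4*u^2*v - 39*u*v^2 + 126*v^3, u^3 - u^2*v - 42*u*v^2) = u^2 - u*v - 42*v^2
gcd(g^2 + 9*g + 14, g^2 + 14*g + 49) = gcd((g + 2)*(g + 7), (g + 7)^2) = g + 7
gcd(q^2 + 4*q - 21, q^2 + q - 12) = q - 3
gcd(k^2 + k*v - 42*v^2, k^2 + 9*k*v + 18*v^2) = 1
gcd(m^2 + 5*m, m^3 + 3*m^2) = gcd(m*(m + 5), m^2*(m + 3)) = m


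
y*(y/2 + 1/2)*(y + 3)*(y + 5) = y^4/2 + 9*y^3/2 + 23*y^2/2 + 15*y/2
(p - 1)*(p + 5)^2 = p^3 + 9*p^2 + 15*p - 25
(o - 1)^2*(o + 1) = o^3 - o^2 - o + 1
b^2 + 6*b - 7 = (b - 1)*(b + 7)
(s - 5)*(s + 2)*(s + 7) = s^3 + 4*s^2 - 31*s - 70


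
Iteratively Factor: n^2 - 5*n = (n - 5)*(n)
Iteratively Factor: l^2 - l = (l)*(l - 1)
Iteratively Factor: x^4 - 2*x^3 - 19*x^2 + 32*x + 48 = (x + 1)*(x^3 - 3*x^2 - 16*x + 48) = (x - 3)*(x + 1)*(x^2 - 16) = (x - 3)*(x + 1)*(x + 4)*(x - 4)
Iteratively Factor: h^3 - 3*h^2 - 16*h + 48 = (h + 4)*(h^2 - 7*h + 12) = (h - 3)*(h + 4)*(h - 4)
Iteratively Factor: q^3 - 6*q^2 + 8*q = (q - 4)*(q^2 - 2*q) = (q - 4)*(q - 2)*(q)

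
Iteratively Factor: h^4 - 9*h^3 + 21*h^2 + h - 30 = (h - 5)*(h^3 - 4*h^2 + h + 6) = (h - 5)*(h - 2)*(h^2 - 2*h - 3) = (h - 5)*(h - 3)*(h - 2)*(h + 1)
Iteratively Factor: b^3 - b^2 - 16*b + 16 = (b - 1)*(b^2 - 16) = (b - 4)*(b - 1)*(b + 4)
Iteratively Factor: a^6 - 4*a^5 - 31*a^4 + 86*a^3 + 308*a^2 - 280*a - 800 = (a - 2)*(a^5 - 2*a^4 - 35*a^3 + 16*a^2 + 340*a + 400) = (a - 2)*(a + 2)*(a^4 - 4*a^3 - 27*a^2 + 70*a + 200) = (a - 2)*(a + 2)*(a + 4)*(a^3 - 8*a^2 + 5*a + 50) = (a - 2)*(a + 2)^2*(a + 4)*(a^2 - 10*a + 25) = (a - 5)*(a - 2)*(a + 2)^2*(a + 4)*(a - 5)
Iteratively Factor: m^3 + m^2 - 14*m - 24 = (m + 2)*(m^2 - m - 12) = (m + 2)*(m + 3)*(m - 4)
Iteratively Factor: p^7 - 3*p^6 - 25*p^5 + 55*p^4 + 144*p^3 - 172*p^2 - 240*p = (p + 1)*(p^6 - 4*p^5 - 21*p^4 + 76*p^3 + 68*p^2 - 240*p) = (p - 3)*(p + 1)*(p^5 - p^4 - 24*p^3 + 4*p^2 + 80*p) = (p - 5)*(p - 3)*(p + 1)*(p^4 + 4*p^3 - 4*p^2 - 16*p) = (p - 5)*(p - 3)*(p - 2)*(p + 1)*(p^3 + 6*p^2 + 8*p) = (p - 5)*(p - 3)*(p - 2)*(p + 1)*(p + 2)*(p^2 + 4*p) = p*(p - 5)*(p - 3)*(p - 2)*(p + 1)*(p + 2)*(p + 4)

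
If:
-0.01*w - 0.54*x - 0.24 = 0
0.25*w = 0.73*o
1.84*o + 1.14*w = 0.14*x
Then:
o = -0.01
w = -0.04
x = -0.44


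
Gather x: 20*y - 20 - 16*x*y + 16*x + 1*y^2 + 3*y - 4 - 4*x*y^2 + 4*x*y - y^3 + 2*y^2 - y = x*(-4*y^2 - 12*y + 16) - y^3 + 3*y^2 + 22*y - 24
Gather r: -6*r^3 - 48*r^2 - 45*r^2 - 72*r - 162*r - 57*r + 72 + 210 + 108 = -6*r^3 - 93*r^2 - 291*r + 390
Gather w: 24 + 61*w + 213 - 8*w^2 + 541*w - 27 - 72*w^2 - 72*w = -80*w^2 + 530*w + 210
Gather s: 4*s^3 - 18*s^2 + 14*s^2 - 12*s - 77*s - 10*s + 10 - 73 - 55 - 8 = 4*s^3 - 4*s^2 - 99*s - 126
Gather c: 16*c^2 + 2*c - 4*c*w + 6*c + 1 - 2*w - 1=16*c^2 + c*(8 - 4*w) - 2*w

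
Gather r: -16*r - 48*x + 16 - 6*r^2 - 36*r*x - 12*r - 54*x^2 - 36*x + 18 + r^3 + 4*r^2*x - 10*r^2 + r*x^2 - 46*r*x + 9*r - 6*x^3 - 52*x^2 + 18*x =r^3 + r^2*(4*x - 16) + r*(x^2 - 82*x - 19) - 6*x^3 - 106*x^2 - 66*x + 34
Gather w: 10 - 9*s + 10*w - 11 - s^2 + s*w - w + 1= -s^2 - 9*s + w*(s + 9)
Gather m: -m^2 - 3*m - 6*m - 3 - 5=-m^2 - 9*m - 8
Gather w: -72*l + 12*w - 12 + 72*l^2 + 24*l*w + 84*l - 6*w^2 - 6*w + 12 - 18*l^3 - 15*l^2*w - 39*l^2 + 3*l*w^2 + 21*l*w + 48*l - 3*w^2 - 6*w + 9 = -18*l^3 + 33*l^2 + 60*l + w^2*(3*l - 9) + w*(-15*l^2 + 45*l) + 9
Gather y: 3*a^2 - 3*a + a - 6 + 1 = 3*a^2 - 2*a - 5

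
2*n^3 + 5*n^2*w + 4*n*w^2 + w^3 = (n + w)^2*(2*n + w)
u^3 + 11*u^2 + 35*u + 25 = (u + 1)*(u + 5)^2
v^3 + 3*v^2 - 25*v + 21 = (v - 3)*(v - 1)*(v + 7)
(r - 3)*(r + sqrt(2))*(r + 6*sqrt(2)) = r^3 - 3*r^2 + 7*sqrt(2)*r^2 - 21*sqrt(2)*r + 12*r - 36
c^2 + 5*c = c*(c + 5)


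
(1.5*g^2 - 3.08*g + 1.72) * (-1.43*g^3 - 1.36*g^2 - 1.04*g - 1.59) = -2.145*g^5 + 2.3644*g^4 + 0.1692*g^3 - 1.521*g^2 + 3.1084*g - 2.7348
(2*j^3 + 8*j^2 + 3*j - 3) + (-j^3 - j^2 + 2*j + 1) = j^3 + 7*j^2 + 5*j - 2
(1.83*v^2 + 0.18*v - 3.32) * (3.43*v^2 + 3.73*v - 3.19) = 6.2769*v^4 + 7.4433*v^3 - 16.5539*v^2 - 12.9578*v + 10.5908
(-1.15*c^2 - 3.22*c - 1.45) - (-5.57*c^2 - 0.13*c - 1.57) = 4.42*c^2 - 3.09*c + 0.12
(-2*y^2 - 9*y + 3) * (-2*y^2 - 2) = 4*y^4 + 18*y^3 - 2*y^2 + 18*y - 6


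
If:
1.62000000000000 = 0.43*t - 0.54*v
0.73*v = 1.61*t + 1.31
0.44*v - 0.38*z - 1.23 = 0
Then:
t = -3.40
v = -5.71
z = -9.85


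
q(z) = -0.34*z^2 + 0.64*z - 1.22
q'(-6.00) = 4.72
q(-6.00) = -17.30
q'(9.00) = -5.48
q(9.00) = -23.00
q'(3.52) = -1.75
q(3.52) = -3.18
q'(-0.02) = 0.65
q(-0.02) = -1.23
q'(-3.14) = 2.78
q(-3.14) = -6.58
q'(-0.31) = 0.85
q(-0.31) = -1.45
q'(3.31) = -1.61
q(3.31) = -2.83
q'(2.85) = -1.30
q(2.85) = -2.16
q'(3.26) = -1.58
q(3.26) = -2.75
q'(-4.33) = 3.58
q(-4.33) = -10.37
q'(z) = 0.64 - 0.68*z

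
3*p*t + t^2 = t*(3*p + t)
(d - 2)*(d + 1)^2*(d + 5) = d^4 + 5*d^3 - 3*d^2 - 17*d - 10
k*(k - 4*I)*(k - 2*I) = k^3 - 6*I*k^2 - 8*k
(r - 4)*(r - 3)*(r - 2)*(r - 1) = r^4 - 10*r^3 + 35*r^2 - 50*r + 24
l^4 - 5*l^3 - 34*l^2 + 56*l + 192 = (l - 8)*(l - 3)*(l + 2)*(l + 4)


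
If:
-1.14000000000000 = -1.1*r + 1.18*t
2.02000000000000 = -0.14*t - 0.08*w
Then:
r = -0.612987012987013*w - 14.4415584415584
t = -0.571428571428571*w - 14.4285714285714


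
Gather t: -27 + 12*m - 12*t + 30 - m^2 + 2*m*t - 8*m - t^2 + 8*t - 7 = -m^2 + 4*m - t^2 + t*(2*m - 4) - 4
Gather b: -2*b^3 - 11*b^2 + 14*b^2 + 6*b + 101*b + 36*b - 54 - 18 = -2*b^3 + 3*b^2 + 143*b - 72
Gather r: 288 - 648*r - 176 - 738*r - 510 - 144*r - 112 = -1530*r - 510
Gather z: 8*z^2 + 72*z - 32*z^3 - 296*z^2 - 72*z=-32*z^3 - 288*z^2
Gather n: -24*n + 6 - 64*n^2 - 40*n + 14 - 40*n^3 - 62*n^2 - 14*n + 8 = -40*n^3 - 126*n^2 - 78*n + 28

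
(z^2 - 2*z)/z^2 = (z - 2)/z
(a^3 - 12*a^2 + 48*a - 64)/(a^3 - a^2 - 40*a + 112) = (a - 4)/(a + 7)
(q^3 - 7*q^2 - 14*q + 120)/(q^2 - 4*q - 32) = (q^2 - 11*q + 30)/(q - 8)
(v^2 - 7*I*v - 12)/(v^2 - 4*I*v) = (v - 3*I)/v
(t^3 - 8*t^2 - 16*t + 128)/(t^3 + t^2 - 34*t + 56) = (t^2 - 4*t - 32)/(t^2 + 5*t - 14)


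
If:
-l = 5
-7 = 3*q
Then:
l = -5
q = -7/3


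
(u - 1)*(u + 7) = u^2 + 6*u - 7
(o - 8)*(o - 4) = o^2 - 12*o + 32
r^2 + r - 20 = (r - 4)*(r + 5)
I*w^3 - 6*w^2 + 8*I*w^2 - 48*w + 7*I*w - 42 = (w + 7)*(w + 6*I)*(I*w + I)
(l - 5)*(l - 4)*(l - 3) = l^3 - 12*l^2 + 47*l - 60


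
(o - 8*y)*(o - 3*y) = o^2 - 11*o*y + 24*y^2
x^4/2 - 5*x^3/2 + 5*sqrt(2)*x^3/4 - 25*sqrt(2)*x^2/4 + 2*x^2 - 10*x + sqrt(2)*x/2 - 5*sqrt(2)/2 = (x/2 + sqrt(2)/2)*(x - 5)*(x + sqrt(2)/2)*(x + sqrt(2))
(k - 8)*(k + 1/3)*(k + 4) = k^3 - 11*k^2/3 - 100*k/3 - 32/3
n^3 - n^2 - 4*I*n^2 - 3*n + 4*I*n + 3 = (n - 1)*(n - 3*I)*(n - I)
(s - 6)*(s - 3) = s^2 - 9*s + 18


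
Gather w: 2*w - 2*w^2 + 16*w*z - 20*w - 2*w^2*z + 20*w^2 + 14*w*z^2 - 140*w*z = w^2*(18 - 2*z) + w*(14*z^2 - 124*z - 18)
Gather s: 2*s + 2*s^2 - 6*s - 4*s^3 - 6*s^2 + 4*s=-4*s^3 - 4*s^2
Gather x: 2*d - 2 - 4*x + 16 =2*d - 4*x + 14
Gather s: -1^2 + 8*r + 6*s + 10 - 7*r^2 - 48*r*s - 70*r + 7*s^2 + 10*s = -7*r^2 - 62*r + 7*s^2 + s*(16 - 48*r) + 9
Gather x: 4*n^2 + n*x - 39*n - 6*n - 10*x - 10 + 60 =4*n^2 - 45*n + x*(n - 10) + 50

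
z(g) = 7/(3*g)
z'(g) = -7/(3*g^2)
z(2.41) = 0.97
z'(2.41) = -0.40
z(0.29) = 8.05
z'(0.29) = -27.74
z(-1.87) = -1.25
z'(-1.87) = -0.67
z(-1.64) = -1.42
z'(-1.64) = -0.87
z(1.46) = 1.60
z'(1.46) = -1.09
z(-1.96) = -1.19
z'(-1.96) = -0.61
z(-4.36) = -0.54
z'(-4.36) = -0.12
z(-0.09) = -25.93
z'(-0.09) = -288.07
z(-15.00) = -0.16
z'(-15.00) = -0.01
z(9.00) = 0.26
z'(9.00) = -0.03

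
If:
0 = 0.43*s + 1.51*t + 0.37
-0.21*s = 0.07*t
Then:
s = 0.09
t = -0.27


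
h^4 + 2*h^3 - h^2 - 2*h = h*(h - 1)*(h + 1)*(h + 2)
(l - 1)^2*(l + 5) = l^3 + 3*l^2 - 9*l + 5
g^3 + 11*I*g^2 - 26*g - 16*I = (g + I)*(g + 2*I)*(g + 8*I)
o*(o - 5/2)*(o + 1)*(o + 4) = o^4 + 5*o^3/2 - 17*o^2/2 - 10*o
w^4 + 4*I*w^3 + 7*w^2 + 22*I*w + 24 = (w - 2*I)*(w - I)*(w + 3*I)*(w + 4*I)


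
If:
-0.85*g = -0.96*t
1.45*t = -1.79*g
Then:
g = 0.00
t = 0.00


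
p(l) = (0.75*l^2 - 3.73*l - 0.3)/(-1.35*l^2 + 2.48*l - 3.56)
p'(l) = (1.5*l - 3.73)/(-1.35*l^2 + 2.48*l - 3.56) + (2.7*l - 2.48)*(0.75*l^2 - 3.73*l - 0.3)/(-1.35*l^2 + 2.48*l - 3.56)^2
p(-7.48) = -0.71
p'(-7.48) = -0.01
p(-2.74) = -0.76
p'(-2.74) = 0.02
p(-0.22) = -0.13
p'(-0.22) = 0.87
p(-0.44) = -0.30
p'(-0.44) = 0.67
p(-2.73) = -0.76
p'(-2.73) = 0.02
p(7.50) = -0.23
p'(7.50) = -0.06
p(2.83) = 0.66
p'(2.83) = -0.53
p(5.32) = -0.04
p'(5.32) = -0.13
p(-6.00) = -0.73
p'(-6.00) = -0.01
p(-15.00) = -0.65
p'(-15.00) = -0.01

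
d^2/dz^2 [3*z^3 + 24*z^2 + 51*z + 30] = 18*z + 48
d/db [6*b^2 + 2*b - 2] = 12*b + 2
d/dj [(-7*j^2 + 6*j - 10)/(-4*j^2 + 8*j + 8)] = 2*(-j^2 - 6*j + 4)/(j^4 - 4*j^3 + 8*j + 4)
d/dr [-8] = 0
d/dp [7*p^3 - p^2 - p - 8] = 21*p^2 - 2*p - 1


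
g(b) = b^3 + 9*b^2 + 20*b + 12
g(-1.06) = -0.28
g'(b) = 3*b^2 + 18*b + 20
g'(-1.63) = -1.37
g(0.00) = 12.00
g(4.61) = 393.44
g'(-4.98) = 4.76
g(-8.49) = -121.04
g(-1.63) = -1.02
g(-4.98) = 12.10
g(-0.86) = 0.82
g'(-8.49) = 83.42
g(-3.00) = 6.00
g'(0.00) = 20.00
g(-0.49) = 4.24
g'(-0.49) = 11.90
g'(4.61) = 166.74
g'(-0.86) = 6.74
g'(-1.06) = 4.29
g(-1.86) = -0.50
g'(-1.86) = -3.10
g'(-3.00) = -7.00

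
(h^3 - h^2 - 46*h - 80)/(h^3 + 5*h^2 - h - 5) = (h^2 - 6*h - 16)/(h^2 - 1)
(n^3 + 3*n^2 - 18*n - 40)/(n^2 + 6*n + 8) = (n^2 + n - 20)/(n + 4)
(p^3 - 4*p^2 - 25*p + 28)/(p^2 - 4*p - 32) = (p^2 - 8*p + 7)/(p - 8)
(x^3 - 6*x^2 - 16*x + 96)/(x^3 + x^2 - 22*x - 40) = (x^2 - 10*x + 24)/(x^2 - 3*x - 10)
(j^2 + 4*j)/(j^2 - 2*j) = (j + 4)/(j - 2)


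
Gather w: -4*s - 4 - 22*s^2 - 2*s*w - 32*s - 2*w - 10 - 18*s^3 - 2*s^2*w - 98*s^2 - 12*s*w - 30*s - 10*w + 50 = -18*s^3 - 120*s^2 - 66*s + w*(-2*s^2 - 14*s - 12) + 36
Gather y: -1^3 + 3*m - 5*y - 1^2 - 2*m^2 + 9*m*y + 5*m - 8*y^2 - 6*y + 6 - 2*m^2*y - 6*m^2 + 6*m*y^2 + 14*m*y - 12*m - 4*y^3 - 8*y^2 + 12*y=-8*m^2 - 4*m - 4*y^3 + y^2*(6*m - 16) + y*(-2*m^2 + 23*m + 1) + 4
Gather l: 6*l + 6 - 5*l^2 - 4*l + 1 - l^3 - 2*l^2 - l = -l^3 - 7*l^2 + l + 7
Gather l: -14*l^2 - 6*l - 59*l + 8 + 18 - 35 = -14*l^2 - 65*l - 9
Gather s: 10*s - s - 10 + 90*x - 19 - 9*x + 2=9*s + 81*x - 27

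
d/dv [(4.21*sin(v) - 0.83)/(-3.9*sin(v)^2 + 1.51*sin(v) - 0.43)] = (16.419*sin(v)^2 - 6.474*sin(v) - 0.557)*cos(v)/(15.21*sin(v)^4 - 11.778*sin(v)^3 + 5.6341*sin(v)^2 - 1.2986*sin(v) + 0.1849)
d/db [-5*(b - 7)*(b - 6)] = 65 - 10*b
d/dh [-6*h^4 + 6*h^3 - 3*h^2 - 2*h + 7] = -24*h^3 + 18*h^2 - 6*h - 2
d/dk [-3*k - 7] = -3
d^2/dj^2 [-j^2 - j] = -2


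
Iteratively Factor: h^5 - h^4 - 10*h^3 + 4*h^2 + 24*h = (h + 2)*(h^4 - 3*h^3 - 4*h^2 + 12*h) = (h - 2)*(h + 2)*(h^3 - h^2 - 6*h) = (h - 2)*(h + 2)^2*(h^2 - 3*h) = h*(h - 2)*(h + 2)^2*(h - 3)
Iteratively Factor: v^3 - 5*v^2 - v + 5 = (v + 1)*(v^2 - 6*v + 5) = (v - 5)*(v + 1)*(v - 1)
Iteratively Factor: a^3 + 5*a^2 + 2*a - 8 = (a - 1)*(a^2 + 6*a + 8) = (a - 1)*(a + 4)*(a + 2)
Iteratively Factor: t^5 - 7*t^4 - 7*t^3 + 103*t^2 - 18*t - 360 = (t - 3)*(t^4 - 4*t^3 - 19*t^2 + 46*t + 120) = (t - 5)*(t - 3)*(t^3 + t^2 - 14*t - 24) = (t - 5)*(t - 3)*(t + 2)*(t^2 - t - 12) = (t - 5)*(t - 3)*(t + 2)*(t + 3)*(t - 4)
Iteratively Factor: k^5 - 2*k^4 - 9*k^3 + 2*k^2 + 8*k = (k - 4)*(k^4 + 2*k^3 - k^2 - 2*k) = (k - 4)*(k + 2)*(k^3 - k) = (k - 4)*(k + 1)*(k + 2)*(k^2 - k) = k*(k - 4)*(k + 1)*(k + 2)*(k - 1)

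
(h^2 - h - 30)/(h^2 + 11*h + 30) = (h - 6)/(h + 6)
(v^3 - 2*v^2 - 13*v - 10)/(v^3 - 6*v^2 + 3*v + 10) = (v + 2)/(v - 2)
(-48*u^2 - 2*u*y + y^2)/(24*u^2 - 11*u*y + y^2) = (6*u + y)/(-3*u + y)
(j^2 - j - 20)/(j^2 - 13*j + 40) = (j + 4)/(j - 8)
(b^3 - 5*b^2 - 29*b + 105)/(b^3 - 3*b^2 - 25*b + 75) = (b - 7)/(b - 5)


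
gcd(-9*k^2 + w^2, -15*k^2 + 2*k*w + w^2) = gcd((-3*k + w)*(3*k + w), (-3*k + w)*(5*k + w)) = -3*k + w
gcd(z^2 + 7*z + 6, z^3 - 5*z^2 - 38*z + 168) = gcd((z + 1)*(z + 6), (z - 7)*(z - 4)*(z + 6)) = z + 6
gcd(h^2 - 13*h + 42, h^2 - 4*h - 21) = h - 7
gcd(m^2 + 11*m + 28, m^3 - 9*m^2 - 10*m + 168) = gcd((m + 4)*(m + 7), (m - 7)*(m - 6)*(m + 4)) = m + 4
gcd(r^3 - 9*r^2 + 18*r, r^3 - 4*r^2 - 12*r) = r^2 - 6*r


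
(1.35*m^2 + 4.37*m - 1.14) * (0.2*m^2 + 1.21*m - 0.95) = 0.27*m^4 + 2.5075*m^3 + 3.7772*m^2 - 5.5309*m + 1.083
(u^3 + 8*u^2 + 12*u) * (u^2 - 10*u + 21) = u^5 - 2*u^4 - 47*u^3 + 48*u^2 + 252*u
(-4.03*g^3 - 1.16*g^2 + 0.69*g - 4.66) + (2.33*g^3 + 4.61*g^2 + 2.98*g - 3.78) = -1.7*g^3 + 3.45*g^2 + 3.67*g - 8.44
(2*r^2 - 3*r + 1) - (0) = 2*r^2 - 3*r + 1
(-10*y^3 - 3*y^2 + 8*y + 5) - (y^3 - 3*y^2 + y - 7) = -11*y^3 + 7*y + 12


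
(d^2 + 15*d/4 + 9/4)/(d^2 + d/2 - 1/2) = (4*d^2 + 15*d + 9)/(2*(2*d^2 + d - 1))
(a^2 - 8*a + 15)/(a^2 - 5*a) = (a - 3)/a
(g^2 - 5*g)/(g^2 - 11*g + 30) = g/(g - 6)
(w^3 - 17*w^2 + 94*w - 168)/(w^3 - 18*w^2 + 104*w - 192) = (w - 7)/(w - 8)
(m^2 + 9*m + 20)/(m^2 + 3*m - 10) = (m + 4)/(m - 2)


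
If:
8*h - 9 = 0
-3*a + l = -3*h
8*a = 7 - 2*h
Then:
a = 19/32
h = 9/8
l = -51/32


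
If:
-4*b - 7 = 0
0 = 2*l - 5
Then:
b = -7/4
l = 5/2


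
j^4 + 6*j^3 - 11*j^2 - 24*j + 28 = (j - 2)*(j - 1)*(j + 2)*(j + 7)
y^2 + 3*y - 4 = (y - 1)*(y + 4)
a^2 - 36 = (a - 6)*(a + 6)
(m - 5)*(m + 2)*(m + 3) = m^3 - 19*m - 30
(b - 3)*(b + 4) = b^2 + b - 12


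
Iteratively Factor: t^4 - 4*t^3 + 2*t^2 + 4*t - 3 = (t - 1)*(t^3 - 3*t^2 - t + 3) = (t - 1)^2*(t^2 - 2*t - 3) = (t - 1)^2*(t + 1)*(t - 3)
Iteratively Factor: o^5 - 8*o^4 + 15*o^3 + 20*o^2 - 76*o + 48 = (o - 3)*(o^4 - 5*o^3 + 20*o - 16) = (o - 3)*(o - 1)*(o^3 - 4*o^2 - 4*o + 16) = (o - 4)*(o - 3)*(o - 1)*(o^2 - 4) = (o - 4)*(o - 3)*(o - 2)*(o - 1)*(o + 2)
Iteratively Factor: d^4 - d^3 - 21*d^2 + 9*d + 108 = (d + 3)*(d^3 - 4*d^2 - 9*d + 36) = (d - 4)*(d + 3)*(d^2 - 9) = (d - 4)*(d + 3)^2*(d - 3)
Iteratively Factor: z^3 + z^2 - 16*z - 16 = (z + 1)*(z^2 - 16) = (z - 4)*(z + 1)*(z + 4)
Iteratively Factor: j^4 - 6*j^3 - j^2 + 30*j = (j - 5)*(j^3 - j^2 - 6*j) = (j - 5)*(j - 3)*(j^2 + 2*j) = j*(j - 5)*(j - 3)*(j + 2)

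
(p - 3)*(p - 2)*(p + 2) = p^3 - 3*p^2 - 4*p + 12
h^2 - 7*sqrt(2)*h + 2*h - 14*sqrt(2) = (h + 2)*(h - 7*sqrt(2))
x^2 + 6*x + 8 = (x + 2)*(x + 4)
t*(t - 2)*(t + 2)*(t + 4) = t^4 + 4*t^3 - 4*t^2 - 16*t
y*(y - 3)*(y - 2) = y^3 - 5*y^2 + 6*y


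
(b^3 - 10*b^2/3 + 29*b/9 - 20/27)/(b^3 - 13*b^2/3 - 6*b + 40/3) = (b^2 - 2*b + 5/9)/(b^2 - 3*b - 10)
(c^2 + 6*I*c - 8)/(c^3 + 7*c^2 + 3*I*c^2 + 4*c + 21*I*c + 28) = (c + 2*I)/(c^2 + c*(7 - I) - 7*I)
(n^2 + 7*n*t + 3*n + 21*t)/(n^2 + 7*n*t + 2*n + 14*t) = (n + 3)/(n + 2)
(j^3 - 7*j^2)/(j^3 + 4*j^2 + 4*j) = j*(j - 7)/(j^2 + 4*j + 4)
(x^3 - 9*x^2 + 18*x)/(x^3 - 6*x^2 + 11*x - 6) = x*(x - 6)/(x^2 - 3*x + 2)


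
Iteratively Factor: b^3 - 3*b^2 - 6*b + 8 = (b - 4)*(b^2 + b - 2) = (b - 4)*(b - 1)*(b + 2)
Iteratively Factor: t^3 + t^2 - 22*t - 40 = (t + 4)*(t^2 - 3*t - 10) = (t + 2)*(t + 4)*(t - 5)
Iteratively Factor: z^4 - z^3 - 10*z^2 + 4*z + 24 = (z + 2)*(z^3 - 3*z^2 - 4*z + 12) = (z + 2)^2*(z^2 - 5*z + 6) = (z - 2)*(z + 2)^2*(z - 3)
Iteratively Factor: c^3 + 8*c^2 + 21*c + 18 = (c + 2)*(c^2 + 6*c + 9) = (c + 2)*(c + 3)*(c + 3)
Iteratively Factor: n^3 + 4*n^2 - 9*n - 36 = (n + 3)*(n^2 + n - 12) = (n + 3)*(n + 4)*(n - 3)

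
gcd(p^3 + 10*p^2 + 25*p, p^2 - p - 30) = p + 5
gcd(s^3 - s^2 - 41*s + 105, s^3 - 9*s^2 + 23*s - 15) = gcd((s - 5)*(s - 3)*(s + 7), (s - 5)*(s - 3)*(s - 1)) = s^2 - 8*s + 15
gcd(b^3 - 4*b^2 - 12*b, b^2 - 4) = b + 2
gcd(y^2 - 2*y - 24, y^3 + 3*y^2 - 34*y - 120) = y^2 - 2*y - 24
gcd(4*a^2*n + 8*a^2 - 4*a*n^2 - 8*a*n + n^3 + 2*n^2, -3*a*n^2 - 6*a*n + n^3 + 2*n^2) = n + 2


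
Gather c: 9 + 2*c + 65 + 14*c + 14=16*c + 88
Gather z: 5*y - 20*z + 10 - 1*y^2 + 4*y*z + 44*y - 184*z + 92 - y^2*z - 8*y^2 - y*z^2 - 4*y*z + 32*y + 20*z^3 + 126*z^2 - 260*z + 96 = -9*y^2 + 81*y + 20*z^3 + z^2*(126 - y) + z*(-y^2 - 464) + 198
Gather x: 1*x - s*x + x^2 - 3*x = x^2 + x*(-s - 2)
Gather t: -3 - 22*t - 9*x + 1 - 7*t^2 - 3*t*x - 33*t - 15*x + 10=-7*t^2 + t*(-3*x - 55) - 24*x + 8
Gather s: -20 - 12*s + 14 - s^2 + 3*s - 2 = -s^2 - 9*s - 8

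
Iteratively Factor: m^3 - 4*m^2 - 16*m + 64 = (m + 4)*(m^2 - 8*m + 16) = (m - 4)*(m + 4)*(m - 4)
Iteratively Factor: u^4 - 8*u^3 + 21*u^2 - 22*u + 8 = (u - 1)*(u^3 - 7*u^2 + 14*u - 8) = (u - 2)*(u - 1)*(u^2 - 5*u + 4) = (u - 2)*(u - 1)^2*(u - 4)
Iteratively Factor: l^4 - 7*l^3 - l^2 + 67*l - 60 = (l + 3)*(l^3 - 10*l^2 + 29*l - 20) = (l - 5)*(l + 3)*(l^2 - 5*l + 4) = (l - 5)*(l - 4)*(l + 3)*(l - 1)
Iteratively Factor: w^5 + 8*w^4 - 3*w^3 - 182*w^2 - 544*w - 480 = (w + 2)*(w^4 + 6*w^3 - 15*w^2 - 152*w - 240) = (w + 2)*(w + 4)*(w^3 + 2*w^2 - 23*w - 60) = (w - 5)*(w + 2)*(w + 4)*(w^2 + 7*w + 12) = (w - 5)*(w + 2)*(w + 4)^2*(w + 3)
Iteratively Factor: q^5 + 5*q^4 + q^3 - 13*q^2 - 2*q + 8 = (q - 1)*(q^4 + 6*q^3 + 7*q^2 - 6*q - 8) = (q - 1)*(q + 2)*(q^3 + 4*q^2 - q - 4) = (q - 1)*(q + 1)*(q + 2)*(q^2 + 3*q - 4) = (q - 1)*(q + 1)*(q + 2)*(q + 4)*(q - 1)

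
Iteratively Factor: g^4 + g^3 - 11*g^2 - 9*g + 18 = (g + 2)*(g^3 - g^2 - 9*g + 9) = (g - 1)*(g + 2)*(g^2 - 9) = (g - 3)*(g - 1)*(g + 2)*(g + 3)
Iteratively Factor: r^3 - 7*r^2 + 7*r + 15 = (r - 3)*(r^2 - 4*r - 5) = (r - 3)*(r + 1)*(r - 5)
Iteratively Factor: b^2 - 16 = (b - 4)*(b + 4)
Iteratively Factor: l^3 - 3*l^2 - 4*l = (l + 1)*(l^2 - 4*l) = (l - 4)*(l + 1)*(l)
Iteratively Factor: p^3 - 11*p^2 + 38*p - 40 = (p - 5)*(p^2 - 6*p + 8) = (p - 5)*(p - 2)*(p - 4)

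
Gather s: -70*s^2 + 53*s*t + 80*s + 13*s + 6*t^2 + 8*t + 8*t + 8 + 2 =-70*s^2 + s*(53*t + 93) + 6*t^2 + 16*t + 10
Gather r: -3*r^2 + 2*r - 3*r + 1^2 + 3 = -3*r^2 - r + 4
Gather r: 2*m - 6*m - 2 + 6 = 4 - 4*m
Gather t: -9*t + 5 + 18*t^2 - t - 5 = 18*t^2 - 10*t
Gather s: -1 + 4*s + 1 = 4*s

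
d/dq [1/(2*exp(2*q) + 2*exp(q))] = (-exp(q) - 1/2)*exp(-q)/(exp(q) + 1)^2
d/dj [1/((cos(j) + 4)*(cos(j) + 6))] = 2*(cos(j) + 5)*sin(j)/((cos(j) + 4)^2*(cos(j) + 6)^2)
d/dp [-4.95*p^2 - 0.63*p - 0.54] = -9.9*p - 0.63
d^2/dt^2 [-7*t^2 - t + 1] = -14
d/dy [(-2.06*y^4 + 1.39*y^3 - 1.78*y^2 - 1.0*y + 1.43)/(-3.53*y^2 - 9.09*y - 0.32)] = (14.5436*y^5 + 51.2695*y^4 - 22.6334*y^3 + 11.3158*y^2 + 11.235*y + 13.3187)/(12.4609*y^4 + 64.1754*y^3 + 84.8873*y^2 + 5.8176*y + 0.1024)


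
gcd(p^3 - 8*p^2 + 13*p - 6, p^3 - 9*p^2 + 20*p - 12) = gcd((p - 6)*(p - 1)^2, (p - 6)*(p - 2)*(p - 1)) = p^2 - 7*p + 6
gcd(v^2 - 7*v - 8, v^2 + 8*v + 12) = 1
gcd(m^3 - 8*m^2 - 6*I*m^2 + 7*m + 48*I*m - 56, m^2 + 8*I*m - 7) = m + I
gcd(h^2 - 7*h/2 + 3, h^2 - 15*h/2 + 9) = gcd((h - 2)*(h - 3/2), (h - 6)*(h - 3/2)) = h - 3/2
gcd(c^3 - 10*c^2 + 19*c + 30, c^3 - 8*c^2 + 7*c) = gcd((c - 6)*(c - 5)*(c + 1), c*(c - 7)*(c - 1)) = 1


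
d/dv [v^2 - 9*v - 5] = 2*v - 9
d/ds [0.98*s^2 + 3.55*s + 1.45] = 1.96*s + 3.55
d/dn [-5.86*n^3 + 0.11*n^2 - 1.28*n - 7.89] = -17.58*n^2 + 0.22*n - 1.28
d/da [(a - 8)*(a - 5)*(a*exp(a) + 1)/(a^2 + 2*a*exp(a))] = (a*(a + 2*exp(a))*((a - 8)*(a - 5)*(a + 1)*exp(a) + (a - 8)*(a*exp(a) + 1) + (a - 5)*(a*exp(a) + 1)) - 2*(a - 8)*(a - 5)*(a*exp(a) + 1)*(a*exp(a) + a + exp(a)))/(a^2*(a + 2*exp(a))^2)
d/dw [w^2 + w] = 2*w + 1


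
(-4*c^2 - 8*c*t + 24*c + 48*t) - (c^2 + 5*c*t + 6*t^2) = -5*c^2 - 13*c*t + 24*c - 6*t^2 + 48*t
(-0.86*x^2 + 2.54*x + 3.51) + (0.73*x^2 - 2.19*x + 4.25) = -0.13*x^2 + 0.35*x + 7.76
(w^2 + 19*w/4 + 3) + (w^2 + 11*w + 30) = 2*w^2 + 63*w/4 + 33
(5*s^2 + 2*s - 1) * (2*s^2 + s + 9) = 10*s^4 + 9*s^3 + 45*s^2 + 17*s - 9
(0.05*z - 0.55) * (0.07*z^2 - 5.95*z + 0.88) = 0.0035*z^3 - 0.336*z^2 + 3.3165*z - 0.484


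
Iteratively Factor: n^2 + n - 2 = (n + 2)*(n - 1)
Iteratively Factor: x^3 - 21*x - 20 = (x - 5)*(x^2 + 5*x + 4) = (x - 5)*(x + 4)*(x + 1)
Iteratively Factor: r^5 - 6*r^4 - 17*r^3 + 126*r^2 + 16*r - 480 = (r + 4)*(r^4 - 10*r^3 + 23*r^2 + 34*r - 120) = (r - 4)*(r + 4)*(r^3 - 6*r^2 - r + 30) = (r - 5)*(r - 4)*(r + 4)*(r^2 - r - 6) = (r - 5)*(r - 4)*(r + 2)*(r + 4)*(r - 3)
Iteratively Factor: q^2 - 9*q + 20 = (q - 5)*(q - 4)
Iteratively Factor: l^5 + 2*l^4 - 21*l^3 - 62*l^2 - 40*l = (l + 2)*(l^4 - 21*l^2 - 20*l) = (l - 5)*(l + 2)*(l^3 + 5*l^2 + 4*l) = l*(l - 5)*(l + 2)*(l^2 + 5*l + 4) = l*(l - 5)*(l + 2)*(l + 4)*(l + 1)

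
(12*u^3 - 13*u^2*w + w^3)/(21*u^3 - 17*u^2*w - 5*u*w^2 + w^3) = (12*u^2 - u*w - w^2)/(21*u^2 + 4*u*w - w^2)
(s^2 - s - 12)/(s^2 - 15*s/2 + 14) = 2*(s + 3)/(2*s - 7)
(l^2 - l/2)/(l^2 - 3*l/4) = 2*(2*l - 1)/(4*l - 3)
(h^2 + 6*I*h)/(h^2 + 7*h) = (h + 6*I)/(h + 7)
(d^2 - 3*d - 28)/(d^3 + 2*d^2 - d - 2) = (d^2 - 3*d - 28)/(d^3 + 2*d^2 - d - 2)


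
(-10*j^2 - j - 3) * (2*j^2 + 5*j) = -20*j^4 - 52*j^3 - 11*j^2 - 15*j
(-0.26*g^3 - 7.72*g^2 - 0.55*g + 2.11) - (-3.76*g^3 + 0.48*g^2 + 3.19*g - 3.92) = 3.5*g^3 - 8.2*g^2 - 3.74*g + 6.03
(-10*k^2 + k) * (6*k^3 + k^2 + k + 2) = -60*k^5 - 4*k^4 - 9*k^3 - 19*k^2 + 2*k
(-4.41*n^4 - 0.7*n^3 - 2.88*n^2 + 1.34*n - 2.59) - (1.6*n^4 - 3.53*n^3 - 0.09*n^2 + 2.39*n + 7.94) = -6.01*n^4 + 2.83*n^3 - 2.79*n^2 - 1.05*n - 10.53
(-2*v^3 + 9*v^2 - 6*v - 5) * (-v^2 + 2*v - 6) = 2*v^5 - 13*v^4 + 36*v^3 - 61*v^2 + 26*v + 30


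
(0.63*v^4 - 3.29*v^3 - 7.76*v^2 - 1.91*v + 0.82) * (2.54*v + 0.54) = 1.6002*v^5 - 8.0164*v^4 - 21.487*v^3 - 9.0418*v^2 + 1.0514*v + 0.4428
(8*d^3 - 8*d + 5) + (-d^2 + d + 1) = 8*d^3 - d^2 - 7*d + 6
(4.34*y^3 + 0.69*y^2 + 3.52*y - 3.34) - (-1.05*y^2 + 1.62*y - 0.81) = 4.34*y^3 + 1.74*y^2 + 1.9*y - 2.53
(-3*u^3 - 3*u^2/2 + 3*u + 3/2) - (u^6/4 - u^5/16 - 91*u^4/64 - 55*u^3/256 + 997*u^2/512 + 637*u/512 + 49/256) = -u^6/4 + u^5/16 + 91*u^4/64 - 713*u^3/256 - 1765*u^2/512 + 899*u/512 + 335/256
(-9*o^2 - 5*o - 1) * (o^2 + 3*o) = -9*o^4 - 32*o^3 - 16*o^2 - 3*o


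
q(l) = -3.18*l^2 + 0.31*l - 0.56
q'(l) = 0.31 - 6.36*l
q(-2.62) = -23.20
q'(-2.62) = 16.97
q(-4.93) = -79.38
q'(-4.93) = 31.66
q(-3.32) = -36.64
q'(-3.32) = 21.43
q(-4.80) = -75.32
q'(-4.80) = 30.84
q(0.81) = -2.40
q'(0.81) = -4.84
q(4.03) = -50.96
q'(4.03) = -25.32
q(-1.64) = -9.62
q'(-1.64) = 10.74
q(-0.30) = -0.94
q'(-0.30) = 2.22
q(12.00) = -454.76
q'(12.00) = -76.01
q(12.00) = -454.76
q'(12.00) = -76.01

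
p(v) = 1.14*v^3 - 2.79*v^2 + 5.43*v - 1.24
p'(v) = 3.42*v^2 - 5.58*v + 5.43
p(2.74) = 16.14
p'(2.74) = 15.82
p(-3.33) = -92.36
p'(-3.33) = 61.94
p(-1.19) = -13.57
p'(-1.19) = 16.91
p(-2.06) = -34.23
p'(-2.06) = 31.44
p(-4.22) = -159.51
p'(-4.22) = 89.88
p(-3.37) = -94.86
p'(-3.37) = 63.08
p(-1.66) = -23.16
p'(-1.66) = 24.12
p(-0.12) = -1.93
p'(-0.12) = 6.15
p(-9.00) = -1107.16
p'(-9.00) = 332.67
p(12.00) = 1632.08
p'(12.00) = 430.95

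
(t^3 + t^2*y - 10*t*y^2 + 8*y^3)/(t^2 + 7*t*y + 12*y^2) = (t^2 - 3*t*y + 2*y^2)/(t + 3*y)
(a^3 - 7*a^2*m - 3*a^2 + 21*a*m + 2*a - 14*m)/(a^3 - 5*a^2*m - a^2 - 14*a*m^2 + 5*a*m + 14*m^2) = (a - 2)/(a + 2*m)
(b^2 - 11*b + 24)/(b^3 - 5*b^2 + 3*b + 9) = (b - 8)/(b^2 - 2*b - 3)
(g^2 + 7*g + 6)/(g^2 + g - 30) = (g + 1)/(g - 5)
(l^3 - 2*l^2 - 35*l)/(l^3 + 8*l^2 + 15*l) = (l - 7)/(l + 3)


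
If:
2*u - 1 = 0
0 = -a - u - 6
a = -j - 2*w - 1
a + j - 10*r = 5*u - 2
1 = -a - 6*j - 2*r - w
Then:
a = -13/2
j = 83/114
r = -143/228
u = 1/2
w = 136/57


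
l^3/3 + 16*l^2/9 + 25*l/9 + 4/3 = (l/3 + 1/3)*(l + 4/3)*(l + 3)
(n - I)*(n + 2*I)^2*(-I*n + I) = -I*n^4 + 3*n^3 + I*n^3 - 3*n^2 + 4*n - 4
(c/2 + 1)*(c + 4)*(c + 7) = c^3/2 + 13*c^2/2 + 25*c + 28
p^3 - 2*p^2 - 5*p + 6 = (p - 3)*(p - 1)*(p + 2)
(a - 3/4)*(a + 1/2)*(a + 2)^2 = a^4 + 15*a^3/4 + 21*a^2/8 - 5*a/2 - 3/2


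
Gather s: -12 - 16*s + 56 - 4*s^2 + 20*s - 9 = -4*s^2 + 4*s + 35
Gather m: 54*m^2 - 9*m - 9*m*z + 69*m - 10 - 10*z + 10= 54*m^2 + m*(60 - 9*z) - 10*z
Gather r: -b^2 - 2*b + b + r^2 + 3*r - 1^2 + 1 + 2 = -b^2 - b + r^2 + 3*r + 2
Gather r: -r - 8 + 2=-r - 6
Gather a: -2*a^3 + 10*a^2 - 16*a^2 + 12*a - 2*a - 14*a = -2*a^3 - 6*a^2 - 4*a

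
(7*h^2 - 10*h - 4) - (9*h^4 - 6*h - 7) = -9*h^4 + 7*h^2 - 4*h + 3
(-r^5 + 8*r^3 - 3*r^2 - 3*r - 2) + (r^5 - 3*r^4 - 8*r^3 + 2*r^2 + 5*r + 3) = -3*r^4 - r^2 + 2*r + 1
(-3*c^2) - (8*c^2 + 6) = -11*c^2 - 6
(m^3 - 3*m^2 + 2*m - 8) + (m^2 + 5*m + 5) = m^3 - 2*m^2 + 7*m - 3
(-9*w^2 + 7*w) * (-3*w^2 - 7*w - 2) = 27*w^4 + 42*w^3 - 31*w^2 - 14*w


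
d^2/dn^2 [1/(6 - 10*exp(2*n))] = (-50*exp(2*n) - 30)*exp(2*n)/(5*exp(2*n) - 3)^3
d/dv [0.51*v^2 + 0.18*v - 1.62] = 1.02*v + 0.18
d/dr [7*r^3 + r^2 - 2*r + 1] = 21*r^2 + 2*r - 2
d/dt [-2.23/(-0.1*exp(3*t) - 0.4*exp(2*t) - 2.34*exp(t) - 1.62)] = (-0.669*exp(2*t) - 1.784*exp(t) - 5.2182)*exp(t)/(0.1*exp(3*t) + 0.4*exp(2*t) + 2.34*exp(t) + 1.62)^2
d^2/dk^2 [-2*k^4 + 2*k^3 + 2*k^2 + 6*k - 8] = -24*k^2 + 12*k + 4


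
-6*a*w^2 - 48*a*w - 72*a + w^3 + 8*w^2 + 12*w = (-6*a + w)*(w + 2)*(w + 6)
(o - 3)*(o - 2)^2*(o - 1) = o^4 - 8*o^3 + 23*o^2 - 28*o + 12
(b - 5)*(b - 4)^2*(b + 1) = b^4 - 12*b^3 + 43*b^2 - 24*b - 80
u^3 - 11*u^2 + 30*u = u*(u - 6)*(u - 5)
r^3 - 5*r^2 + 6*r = r*(r - 3)*(r - 2)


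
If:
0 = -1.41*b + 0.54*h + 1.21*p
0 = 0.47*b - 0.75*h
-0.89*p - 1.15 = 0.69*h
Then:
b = -0.94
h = -0.59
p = -0.83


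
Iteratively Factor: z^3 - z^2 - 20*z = (z)*(z^2 - z - 20) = z*(z + 4)*(z - 5)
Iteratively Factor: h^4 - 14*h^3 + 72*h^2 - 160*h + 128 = (h - 4)*(h^3 - 10*h^2 + 32*h - 32) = (h - 4)^2*(h^2 - 6*h + 8) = (h - 4)^3*(h - 2)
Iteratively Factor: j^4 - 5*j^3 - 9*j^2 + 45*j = (j - 3)*(j^3 - 2*j^2 - 15*j) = (j - 5)*(j - 3)*(j^2 + 3*j) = (j - 5)*(j - 3)*(j + 3)*(j)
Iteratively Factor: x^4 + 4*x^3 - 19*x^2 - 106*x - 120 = (x + 3)*(x^3 + x^2 - 22*x - 40) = (x - 5)*(x + 3)*(x^2 + 6*x + 8) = (x - 5)*(x + 3)*(x + 4)*(x + 2)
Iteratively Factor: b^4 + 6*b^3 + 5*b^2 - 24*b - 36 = (b + 3)*(b^3 + 3*b^2 - 4*b - 12) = (b + 2)*(b + 3)*(b^2 + b - 6) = (b + 2)*(b + 3)^2*(b - 2)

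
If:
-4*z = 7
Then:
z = -7/4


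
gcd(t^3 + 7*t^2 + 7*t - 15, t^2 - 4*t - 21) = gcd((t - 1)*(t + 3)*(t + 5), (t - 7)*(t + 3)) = t + 3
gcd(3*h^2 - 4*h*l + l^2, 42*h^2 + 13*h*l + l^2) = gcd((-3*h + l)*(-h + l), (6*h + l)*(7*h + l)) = 1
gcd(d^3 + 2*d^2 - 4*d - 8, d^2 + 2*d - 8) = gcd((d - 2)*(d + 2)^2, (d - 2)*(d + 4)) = d - 2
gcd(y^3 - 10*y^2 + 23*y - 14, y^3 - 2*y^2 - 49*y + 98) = y^2 - 9*y + 14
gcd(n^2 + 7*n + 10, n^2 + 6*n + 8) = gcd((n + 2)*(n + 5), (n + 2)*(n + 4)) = n + 2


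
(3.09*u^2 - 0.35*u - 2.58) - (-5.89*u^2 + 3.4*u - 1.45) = 8.98*u^2 - 3.75*u - 1.13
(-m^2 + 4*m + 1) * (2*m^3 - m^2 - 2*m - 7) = -2*m^5 + 9*m^4 - 2*m^2 - 30*m - 7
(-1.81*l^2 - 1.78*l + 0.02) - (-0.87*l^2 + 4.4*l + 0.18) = -0.94*l^2 - 6.18*l - 0.16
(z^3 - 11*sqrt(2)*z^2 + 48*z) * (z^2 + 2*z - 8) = z^5 - 11*sqrt(2)*z^4 + 2*z^4 - 22*sqrt(2)*z^3 + 40*z^3 + 96*z^2 + 88*sqrt(2)*z^2 - 384*z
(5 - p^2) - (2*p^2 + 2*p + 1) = -3*p^2 - 2*p + 4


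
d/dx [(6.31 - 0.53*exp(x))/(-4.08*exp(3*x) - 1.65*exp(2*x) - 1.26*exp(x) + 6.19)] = (-4.3248*exp(3*x) + 76.3599*exp(2*x) + 20.823*exp(x) + 4.6699)*exp(x)/(16.6464*exp(6*x) + 13.464*exp(5*x) + 13.0041*exp(4*x) - 46.3524*exp(3*x) - 18.8394*exp(2*x) - 15.5988*exp(x) + 38.3161)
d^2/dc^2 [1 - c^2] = -2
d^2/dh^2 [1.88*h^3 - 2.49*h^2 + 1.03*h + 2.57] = 11.28*h - 4.98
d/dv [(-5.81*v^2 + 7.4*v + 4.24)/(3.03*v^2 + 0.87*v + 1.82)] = (-27.4767*v^2 - 46.8428*v + 9.7792)/(9.1809*v^4 + 5.2722*v^3 + 11.7861*v^2 + 3.1668*v + 3.3124)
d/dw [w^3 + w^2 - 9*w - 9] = 3*w^2 + 2*w - 9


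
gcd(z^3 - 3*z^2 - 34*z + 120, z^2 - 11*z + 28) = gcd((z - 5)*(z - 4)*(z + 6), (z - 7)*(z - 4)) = z - 4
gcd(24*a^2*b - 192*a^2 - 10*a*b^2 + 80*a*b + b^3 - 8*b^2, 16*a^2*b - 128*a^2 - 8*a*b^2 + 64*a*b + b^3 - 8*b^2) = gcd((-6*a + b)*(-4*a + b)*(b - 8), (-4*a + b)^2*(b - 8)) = 4*a*b - 32*a - b^2 + 8*b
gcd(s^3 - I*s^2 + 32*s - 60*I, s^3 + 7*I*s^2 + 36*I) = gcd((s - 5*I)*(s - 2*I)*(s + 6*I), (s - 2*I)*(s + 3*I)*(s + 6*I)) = s^2 + 4*I*s + 12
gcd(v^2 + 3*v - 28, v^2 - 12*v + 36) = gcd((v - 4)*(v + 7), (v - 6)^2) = 1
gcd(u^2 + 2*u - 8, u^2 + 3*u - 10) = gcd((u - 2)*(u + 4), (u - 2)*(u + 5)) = u - 2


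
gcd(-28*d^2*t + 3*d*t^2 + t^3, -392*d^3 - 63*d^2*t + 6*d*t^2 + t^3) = 7*d + t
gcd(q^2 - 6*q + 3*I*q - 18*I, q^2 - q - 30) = q - 6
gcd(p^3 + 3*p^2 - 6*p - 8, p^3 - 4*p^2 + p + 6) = p^2 - p - 2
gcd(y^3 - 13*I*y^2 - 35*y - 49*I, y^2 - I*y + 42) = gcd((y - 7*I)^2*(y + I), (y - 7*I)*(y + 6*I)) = y - 7*I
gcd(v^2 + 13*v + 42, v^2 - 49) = v + 7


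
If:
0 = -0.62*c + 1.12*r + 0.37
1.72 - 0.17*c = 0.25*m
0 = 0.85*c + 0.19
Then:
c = -0.22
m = 7.03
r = -0.45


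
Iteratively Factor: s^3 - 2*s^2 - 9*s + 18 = (s + 3)*(s^2 - 5*s + 6) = (s - 2)*(s + 3)*(s - 3)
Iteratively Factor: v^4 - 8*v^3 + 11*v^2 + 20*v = (v)*(v^3 - 8*v^2 + 11*v + 20) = v*(v + 1)*(v^2 - 9*v + 20) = v*(v - 5)*(v + 1)*(v - 4)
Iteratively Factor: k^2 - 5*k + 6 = (k - 2)*(k - 3)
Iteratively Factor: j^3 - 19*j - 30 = (j + 3)*(j^2 - 3*j - 10) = (j + 2)*(j + 3)*(j - 5)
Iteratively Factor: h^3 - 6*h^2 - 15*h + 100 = (h - 5)*(h^2 - h - 20) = (h - 5)^2*(h + 4)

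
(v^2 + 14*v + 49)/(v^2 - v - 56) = (v + 7)/(v - 8)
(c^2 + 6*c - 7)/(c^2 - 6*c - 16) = (-c^2 - 6*c + 7)/(-c^2 + 6*c + 16)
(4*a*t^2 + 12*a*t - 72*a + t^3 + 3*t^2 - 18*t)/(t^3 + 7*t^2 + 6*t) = (4*a*t - 12*a + t^2 - 3*t)/(t*(t + 1))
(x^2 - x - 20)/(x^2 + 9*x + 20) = (x - 5)/(x + 5)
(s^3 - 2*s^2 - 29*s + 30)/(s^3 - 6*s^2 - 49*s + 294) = (s^2 + 4*s - 5)/(s^2 - 49)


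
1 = 1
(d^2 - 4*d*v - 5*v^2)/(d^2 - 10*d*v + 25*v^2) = (-d - v)/(-d + 5*v)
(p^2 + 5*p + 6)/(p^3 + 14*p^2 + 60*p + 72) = (p + 3)/(p^2 + 12*p + 36)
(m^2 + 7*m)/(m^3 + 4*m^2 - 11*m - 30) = m*(m + 7)/(m^3 + 4*m^2 - 11*m - 30)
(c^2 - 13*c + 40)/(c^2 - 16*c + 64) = (c - 5)/(c - 8)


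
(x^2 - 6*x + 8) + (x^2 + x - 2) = 2*x^2 - 5*x + 6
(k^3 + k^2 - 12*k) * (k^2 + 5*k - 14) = k^5 + 6*k^4 - 21*k^3 - 74*k^2 + 168*k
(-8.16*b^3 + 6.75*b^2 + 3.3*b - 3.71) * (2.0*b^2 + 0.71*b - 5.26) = -16.32*b^5 + 7.7064*b^4 + 54.3141*b^3 - 40.582*b^2 - 19.9921*b + 19.5146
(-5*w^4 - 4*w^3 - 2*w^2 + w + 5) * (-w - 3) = 5*w^5 + 19*w^4 + 14*w^3 + 5*w^2 - 8*w - 15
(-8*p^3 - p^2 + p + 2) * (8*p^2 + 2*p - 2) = -64*p^5 - 24*p^4 + 22*p^3 + 20*p^2 + 2*p - 4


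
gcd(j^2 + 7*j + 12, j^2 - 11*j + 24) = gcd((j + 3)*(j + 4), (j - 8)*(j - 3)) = 1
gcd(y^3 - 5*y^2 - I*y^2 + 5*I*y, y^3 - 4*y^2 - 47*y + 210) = y - 5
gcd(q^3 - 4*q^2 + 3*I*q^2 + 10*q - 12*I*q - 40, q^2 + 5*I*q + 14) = q - 2*I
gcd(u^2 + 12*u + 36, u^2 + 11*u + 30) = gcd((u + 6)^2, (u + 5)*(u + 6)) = u + 6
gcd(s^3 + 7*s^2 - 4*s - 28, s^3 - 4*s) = s^2 - 4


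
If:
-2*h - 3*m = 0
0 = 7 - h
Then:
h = 7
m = -14/3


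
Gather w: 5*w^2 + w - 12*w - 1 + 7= 5*w^2 - 11*w + 6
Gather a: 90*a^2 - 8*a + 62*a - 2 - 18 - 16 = 90*a^2 + 54*a - 36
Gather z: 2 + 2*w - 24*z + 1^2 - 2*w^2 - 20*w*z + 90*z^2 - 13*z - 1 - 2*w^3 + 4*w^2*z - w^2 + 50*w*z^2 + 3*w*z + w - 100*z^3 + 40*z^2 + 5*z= -2*w^3 - 3*w^2 + 3*w - 100*z^3 + z^2*(50*w + 130) + z*(4*w^2 - 17*w - 32) + 2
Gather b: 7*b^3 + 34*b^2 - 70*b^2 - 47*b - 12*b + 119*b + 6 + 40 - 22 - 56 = 7*b^3 - 36*b^2 + 60*b - 32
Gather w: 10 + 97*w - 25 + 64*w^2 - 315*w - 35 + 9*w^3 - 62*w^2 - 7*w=9*w^3 + 2*w^2 - 225*w - 50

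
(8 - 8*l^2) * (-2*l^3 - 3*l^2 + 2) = 16*l^5 + 24*l^4 - 16*l^3 - 40*l^2 + 16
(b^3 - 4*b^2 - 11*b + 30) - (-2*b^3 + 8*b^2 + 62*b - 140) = 3*b^3 - 12*b^2 - 73*b + 170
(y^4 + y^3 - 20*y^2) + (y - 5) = y^4 + y^3 - 20*y^2 + y - 5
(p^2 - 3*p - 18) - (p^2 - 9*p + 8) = 6*p - 26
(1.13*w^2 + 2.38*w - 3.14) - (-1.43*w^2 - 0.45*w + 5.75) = 2.56*w^2 + 2.83*w - 8.89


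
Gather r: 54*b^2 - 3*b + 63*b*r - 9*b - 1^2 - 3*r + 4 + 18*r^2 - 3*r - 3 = 54*b^2 - 12*b + 18*r^2 + r*(63*b - 6)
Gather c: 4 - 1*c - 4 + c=0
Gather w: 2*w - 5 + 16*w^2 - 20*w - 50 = 16*w^2 - 18*w - 55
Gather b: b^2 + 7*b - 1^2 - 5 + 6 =b^2 + 7*b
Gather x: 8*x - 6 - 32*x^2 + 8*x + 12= -32*x^2 + 16*x + 6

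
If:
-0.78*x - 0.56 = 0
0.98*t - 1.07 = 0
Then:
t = 1.09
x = -0.72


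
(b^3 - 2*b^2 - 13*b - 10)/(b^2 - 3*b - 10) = b + 1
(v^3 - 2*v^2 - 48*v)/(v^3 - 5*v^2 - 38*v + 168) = v*(v - 8)/(v^2 - 11*v + 28)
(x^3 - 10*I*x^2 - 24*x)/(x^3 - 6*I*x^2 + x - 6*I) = x*(x - 4*I)/(x^2 + 1)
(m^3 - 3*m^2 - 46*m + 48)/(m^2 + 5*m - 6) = m - 8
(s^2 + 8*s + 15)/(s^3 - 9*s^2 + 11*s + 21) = (s^2 + 8*s + 15)/(s^3 - 9*s^2 + 11*s + 21)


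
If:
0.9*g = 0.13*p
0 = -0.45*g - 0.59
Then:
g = -1.31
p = -9.08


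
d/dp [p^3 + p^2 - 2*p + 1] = 3*p^2 + 2*p - 2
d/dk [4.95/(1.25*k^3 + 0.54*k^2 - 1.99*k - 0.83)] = (-18.5625*k^2 - 5.346*k + 9.8505)/(1.25*k^3 + 0.54*k^2 - 1.99*k - 0.83)^2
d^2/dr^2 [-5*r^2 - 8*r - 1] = -10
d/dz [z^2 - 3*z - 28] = 2*z - 3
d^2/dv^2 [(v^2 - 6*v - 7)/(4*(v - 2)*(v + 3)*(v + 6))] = (v^6 - 18*v^5 - 168*v^4 - 434*v^3 - 1569*v^2 - 5292*v - 468)/(2*(v^9 + 21*v^8 + 147*v^7 + 235*v^6 - 1512*v^5 - 5292*v^4 + 3888*v^3 + 27216*v^2 - 46656))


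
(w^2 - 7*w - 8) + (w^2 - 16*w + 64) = 2*w^2 - 23*w + 56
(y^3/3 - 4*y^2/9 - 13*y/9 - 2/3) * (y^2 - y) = y^5/3 - 7*y^4/9 - y^3 + 7*y^2/9 + 2*y/3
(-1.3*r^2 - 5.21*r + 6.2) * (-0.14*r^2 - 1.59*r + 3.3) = 0.182*r^4 + 2.7964*r^3 + 3.1259*r^2 - 27.051*r + 20.46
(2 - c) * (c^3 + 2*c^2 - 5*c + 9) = -c^4 + 9*c^2 - 19*c + 18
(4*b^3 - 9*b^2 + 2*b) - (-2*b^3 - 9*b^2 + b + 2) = 6*b^3 + b - 2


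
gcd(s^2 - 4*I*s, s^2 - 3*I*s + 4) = s - 4*I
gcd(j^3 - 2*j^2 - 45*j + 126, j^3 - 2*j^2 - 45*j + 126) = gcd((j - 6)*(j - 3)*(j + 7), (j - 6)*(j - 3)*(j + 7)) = j^3 - 2*j^2 - 45*j + 126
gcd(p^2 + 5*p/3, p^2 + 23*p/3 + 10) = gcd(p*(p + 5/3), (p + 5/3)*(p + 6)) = p + 5/3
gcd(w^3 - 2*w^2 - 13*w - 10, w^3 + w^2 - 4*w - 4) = w^2 + 3*w + 2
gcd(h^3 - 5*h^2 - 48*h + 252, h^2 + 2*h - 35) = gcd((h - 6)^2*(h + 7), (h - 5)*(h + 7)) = h + 7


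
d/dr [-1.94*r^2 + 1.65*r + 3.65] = 1.65 - 3.88*r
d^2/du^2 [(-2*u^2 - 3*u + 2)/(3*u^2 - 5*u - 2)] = 6*(-19*u^3 + 6*u^2 - 48*u + 28)/(27*u^6 - 135*u^5 + 171*u^4 + 55*u^3 - 114*u^2 - 60*u - 8)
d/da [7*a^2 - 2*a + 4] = 14*a - 2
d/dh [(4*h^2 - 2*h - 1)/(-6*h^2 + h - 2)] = (-8*h^2 - 28*h + 5)/(36*h^4 - 12*h^3 + 25*h^2 - 4*h + 4)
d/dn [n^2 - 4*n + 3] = 2*n - 4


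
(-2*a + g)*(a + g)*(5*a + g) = -10*a^3 - 7*a^2*g + 4*a*g^2 + g^3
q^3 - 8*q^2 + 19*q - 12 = (q - 4)*(q - 3)*(q - 1)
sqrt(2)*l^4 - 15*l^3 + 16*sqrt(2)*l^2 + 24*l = l*(l - 6*sqrt(2))*(l - 2*sqrt(2))*(sqrt(2)*l + 1)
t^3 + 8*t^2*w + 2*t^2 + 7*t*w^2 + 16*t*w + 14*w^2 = (t + 2)*(t + w)*(t + 7*w)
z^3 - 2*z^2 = z^2*(z - 2)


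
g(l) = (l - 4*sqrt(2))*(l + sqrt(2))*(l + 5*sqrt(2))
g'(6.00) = 103.94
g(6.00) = 33.25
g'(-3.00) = -27.97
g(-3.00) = 55.89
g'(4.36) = 43.69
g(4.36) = -85.60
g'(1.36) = -24.76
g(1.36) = -100.50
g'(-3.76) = -16.86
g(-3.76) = 73.14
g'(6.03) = 105.19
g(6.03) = 36.39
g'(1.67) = -20.19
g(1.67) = -107.48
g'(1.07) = -28.51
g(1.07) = -92.77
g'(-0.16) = -38.83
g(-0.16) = -50.42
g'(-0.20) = -39.01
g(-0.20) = -48.86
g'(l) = (l - 4*sqrt(2))*(l + sqrt(2)) + (l - 4*sqrt(2))*(l + 5*sqrt(2)) + (l + sqrt(2))*(l + 5*sqrt(2)) = 3*l^2 + 4*sqrt(2)*l - 38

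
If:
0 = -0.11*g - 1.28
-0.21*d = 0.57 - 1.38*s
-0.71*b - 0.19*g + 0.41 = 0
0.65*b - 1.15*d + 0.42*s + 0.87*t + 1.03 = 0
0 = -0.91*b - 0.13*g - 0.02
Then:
No Solution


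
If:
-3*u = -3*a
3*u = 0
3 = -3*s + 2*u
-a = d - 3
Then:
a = 0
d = 3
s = -1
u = 0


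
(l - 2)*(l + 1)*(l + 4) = l^3 + 3*l^2 - 6*l - 8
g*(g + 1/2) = g^2 + g/2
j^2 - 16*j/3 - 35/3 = (j - 7)*(j + 5/3)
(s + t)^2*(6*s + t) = 6*s^3 + 13*s^2*t + 8*s*t^2 + t^3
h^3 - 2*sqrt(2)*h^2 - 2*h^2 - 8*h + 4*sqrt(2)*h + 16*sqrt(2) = (h - 4)*(h + 2)*(h - 2*sqrt(2))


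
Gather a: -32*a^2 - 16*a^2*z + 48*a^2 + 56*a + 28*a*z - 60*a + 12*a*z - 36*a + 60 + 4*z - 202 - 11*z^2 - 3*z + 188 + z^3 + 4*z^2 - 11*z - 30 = a^2*(16 - 16*z) + a*(40*z - 40) + z^3 - 7*z^2 - 10*z + 16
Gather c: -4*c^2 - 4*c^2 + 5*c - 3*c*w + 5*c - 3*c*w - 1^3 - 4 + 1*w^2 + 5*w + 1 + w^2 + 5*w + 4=-8*c^2 + c*(10 - 6*w) + 2*w^2 + 10*w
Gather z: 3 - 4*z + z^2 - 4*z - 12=z^2 - 8*z - 9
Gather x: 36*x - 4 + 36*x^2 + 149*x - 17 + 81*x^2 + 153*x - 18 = 117*x^2 + 338*x - 39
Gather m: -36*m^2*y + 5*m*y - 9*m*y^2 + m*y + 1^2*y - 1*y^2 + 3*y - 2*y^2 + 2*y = -36*m^2*y + m*(-9*y^2 + 6*y) - 3*y^2 + 6*y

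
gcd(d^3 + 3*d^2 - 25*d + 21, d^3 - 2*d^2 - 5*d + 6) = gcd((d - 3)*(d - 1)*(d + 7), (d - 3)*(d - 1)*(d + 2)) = d^2 - 4*d + 3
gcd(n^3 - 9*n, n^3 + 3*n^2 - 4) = 1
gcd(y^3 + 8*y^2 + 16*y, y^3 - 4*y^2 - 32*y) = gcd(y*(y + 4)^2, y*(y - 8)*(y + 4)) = y^2 + 4*y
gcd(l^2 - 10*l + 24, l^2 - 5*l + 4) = l - 4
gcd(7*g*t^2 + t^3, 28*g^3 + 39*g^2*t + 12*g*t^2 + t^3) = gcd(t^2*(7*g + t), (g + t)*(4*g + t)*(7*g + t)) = 7*g + t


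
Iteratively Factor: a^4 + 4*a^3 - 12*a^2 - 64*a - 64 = (a - 4)*(a^3 + 8*a^2 + 20*a + 16) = (a - 4)*(a + 4)*(a^2 + 4*a + 4) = (a - 4)*(a + 2)*(a + 4)*(a + 2)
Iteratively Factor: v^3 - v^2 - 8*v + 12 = (v + 3)*(v^2 - 4*v + 4) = (v - 2)*(v + 3)*(v - 2)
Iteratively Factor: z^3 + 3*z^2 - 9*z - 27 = (z + 3)*(z^2 - 9) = (z + 3)^2*(z - 3)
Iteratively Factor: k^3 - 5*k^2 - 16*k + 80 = (k + 4)*(k^2 - 9*k + 20) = (k - 5)*(k + 4)*(k - 4)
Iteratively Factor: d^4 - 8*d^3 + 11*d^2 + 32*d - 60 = (d - 5)*(d^3 - 3*d^2 - 4*d + 12) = (d - 5)*(d - 2)*(d^2 - d - 6) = (d - 5)*(d - 2)*(d + 2)*(d - 3)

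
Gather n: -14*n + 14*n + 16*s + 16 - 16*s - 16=0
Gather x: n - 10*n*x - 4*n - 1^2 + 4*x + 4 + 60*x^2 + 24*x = -3*n + 60*x^2 + x*(28 - 10*n) + 3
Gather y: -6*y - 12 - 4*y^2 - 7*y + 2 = -4*y^2 - 13*y - 10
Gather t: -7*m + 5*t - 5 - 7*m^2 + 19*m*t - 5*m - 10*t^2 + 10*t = -7*m^2 - 12*m - 10*t^2 + t*(19*m + 15) - 5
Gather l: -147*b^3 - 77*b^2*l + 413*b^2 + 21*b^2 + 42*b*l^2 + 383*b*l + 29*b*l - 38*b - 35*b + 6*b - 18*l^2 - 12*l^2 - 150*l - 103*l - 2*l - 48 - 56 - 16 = -147*b^3 + 434*b^2 - 67*b + l^2*(42*b - 30) + l*(-77*b^2 + 412*b - 255) - 120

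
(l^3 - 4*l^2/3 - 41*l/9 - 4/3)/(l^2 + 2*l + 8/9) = (3*l^2 - 8*l - 3)/(3*l + 2)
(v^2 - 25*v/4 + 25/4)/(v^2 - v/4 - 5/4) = (v - 5)/(v + 1)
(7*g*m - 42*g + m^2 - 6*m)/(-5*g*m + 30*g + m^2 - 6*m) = (-7*g - m)/(5*g - m)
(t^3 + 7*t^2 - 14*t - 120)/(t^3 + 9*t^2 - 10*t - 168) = (t + 5)/(t + 7)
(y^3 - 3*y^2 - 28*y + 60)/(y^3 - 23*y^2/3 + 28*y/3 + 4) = 3*(y + 5)/(3*y + 1)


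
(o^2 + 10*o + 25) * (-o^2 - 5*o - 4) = -o^4 - 15*o^3 - 79*o^2 - 165*o - 100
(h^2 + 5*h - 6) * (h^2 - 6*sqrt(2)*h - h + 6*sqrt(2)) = h^4 - 6*sqrt(2)*h^3 + 4*h^3 - 24*sqrt(2)*h^2 - 11*h^2 + 6*h + 66*sqrt(2)*h - 36*sqrt(2)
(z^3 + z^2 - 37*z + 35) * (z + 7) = z^4 + 8*z^3 - 30*z^2 - 224*z + 245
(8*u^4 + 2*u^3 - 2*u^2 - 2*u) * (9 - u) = -8*u^5 + 70*u^4 + 20*u^3 - 16*u^2 - 18*u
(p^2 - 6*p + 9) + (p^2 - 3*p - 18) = 2*p^2 - 9*p - 9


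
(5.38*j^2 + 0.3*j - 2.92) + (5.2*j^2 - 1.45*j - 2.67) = 10.58*j^2 - 1.15*j - 5.59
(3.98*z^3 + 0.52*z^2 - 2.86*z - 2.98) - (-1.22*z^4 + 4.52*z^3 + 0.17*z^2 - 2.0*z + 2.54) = 1.22*z^4 - 0.54*z^3 + 0.35*z^2 - 0.86*z - 5.52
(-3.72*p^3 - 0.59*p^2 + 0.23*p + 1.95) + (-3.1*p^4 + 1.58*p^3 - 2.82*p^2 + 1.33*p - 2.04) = -3.1*p^4 - 2.14*p^3 - 3.41*p^2 + 1.56*p - 0.0900000000000001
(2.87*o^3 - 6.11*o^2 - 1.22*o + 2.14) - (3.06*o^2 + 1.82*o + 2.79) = 2.87*o^3 - 9.17*o^2 - 3.04*o - 0.65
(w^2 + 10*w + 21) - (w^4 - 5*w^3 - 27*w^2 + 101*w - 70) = -w^4 + 5*w^3 + 28*w^2 - 91*w + 91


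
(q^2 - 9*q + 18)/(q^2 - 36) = (q - 3)/(q + 6)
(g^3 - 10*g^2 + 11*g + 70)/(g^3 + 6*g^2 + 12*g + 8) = (g^2 - 12*g + 35)/(g^2 + 4*g + 4)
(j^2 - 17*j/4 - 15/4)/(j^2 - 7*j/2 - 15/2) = (4*j + 3)/(2*(2*j + 3))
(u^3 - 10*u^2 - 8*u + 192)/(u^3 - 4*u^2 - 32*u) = (u - 6)/u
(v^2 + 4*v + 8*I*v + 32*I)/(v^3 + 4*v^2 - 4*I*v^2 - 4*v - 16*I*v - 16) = (v + 8*I)/(v^2 - 4*I*v - 4)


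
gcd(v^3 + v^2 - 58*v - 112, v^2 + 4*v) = 1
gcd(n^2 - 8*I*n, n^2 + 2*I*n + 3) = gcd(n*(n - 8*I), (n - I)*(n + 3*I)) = 1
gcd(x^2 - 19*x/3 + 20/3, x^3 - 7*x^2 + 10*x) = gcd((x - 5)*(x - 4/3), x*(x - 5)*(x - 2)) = x - 5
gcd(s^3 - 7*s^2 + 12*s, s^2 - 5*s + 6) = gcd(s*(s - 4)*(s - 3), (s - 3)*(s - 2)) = s - 3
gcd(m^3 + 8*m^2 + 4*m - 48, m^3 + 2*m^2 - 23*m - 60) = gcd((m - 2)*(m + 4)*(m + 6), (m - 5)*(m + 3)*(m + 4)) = m + 4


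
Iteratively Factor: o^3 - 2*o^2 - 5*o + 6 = (o - 3)*(o^2 + o - 2) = (o - 3)*(o - 1)*(o + 2)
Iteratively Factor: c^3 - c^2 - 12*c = (c - 4)*(c^2 + 3*c) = (c - 4)*(c + 3)*(c)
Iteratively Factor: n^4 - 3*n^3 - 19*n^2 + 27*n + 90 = (n + 2)*(n^3 - 5*n^2 - 9*n + 45) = (n - 5)*(n + 2)*(n^2 - 9) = (n - 5)*(n + 2)*(n + 3)*(n - 3)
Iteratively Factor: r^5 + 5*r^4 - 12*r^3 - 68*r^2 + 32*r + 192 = (r - 2)*(r^4 + 7*r^3 + 2*r^2 - 64*r - 96) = (r - 2)*(r + 4)*(r^3 + 3*r^2 - 10*r - 24) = (r - 2)*(r + 4)^2*(r^2 - r - 6) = (r - 2)*(r + 2)*(r + 4)^2*(r - 3)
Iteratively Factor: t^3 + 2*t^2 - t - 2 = (t + 1)*(t^2 + t - 2) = (t - 1)*(t + 1)*(t + 2)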